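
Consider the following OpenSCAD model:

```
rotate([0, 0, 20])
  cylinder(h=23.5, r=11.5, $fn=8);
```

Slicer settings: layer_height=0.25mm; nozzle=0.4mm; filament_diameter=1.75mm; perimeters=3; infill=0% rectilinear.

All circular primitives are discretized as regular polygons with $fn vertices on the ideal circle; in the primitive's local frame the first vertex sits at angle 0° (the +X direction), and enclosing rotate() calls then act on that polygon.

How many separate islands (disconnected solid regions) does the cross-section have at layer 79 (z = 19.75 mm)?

1

At z = 19.75 mm: the cylinder: section is a regular 8-gon, circumradius r=11.5; (whole slice rotated 20° about Z — lengths, areas and connectivity unchanged). Overall, the cross-section is a single solid region. Island count = 1.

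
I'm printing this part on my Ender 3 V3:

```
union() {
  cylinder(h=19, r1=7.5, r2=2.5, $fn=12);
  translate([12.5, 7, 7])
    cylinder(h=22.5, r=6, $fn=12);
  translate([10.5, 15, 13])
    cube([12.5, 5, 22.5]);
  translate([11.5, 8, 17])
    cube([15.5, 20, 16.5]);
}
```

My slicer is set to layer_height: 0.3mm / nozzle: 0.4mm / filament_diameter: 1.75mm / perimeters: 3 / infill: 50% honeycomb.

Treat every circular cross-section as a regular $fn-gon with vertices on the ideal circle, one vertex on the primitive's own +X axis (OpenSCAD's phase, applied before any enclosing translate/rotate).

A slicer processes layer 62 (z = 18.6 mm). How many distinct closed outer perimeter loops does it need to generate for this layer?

At z = 18.6 mm: the cone: at t=0.979 of its height the radius interpolates to r₁+(r₂−r₁)t = 2.605, giving a regular 12-gon of that circumradius; the r=6 cylinder at (12.5, 7) contributes a regular 12-gon of circumradius 6; the cube at (10.5, 15) (footprint 12.5×5) is included at this height; the cube at (11.5, 8) (footprint 15.5×20) is included at this height; Combining (union): the regions partially overlap (shared area 83.50 mm²), so overlapping operands fuse into one piece — 2 connected regions. The result has 2 disconnected regions.

2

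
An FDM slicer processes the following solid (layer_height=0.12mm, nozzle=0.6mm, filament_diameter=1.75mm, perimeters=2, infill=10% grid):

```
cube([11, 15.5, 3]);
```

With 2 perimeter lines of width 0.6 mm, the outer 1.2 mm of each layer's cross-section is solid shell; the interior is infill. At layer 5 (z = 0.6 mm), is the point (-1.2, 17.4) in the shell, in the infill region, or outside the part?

outside

At z = 0.6 mm: the cube (footprint 11×15.5) is included at this height. Overall, the cross-section is a single solid region. The nearest boundary edge runs (11.00, 15.50)→(0.00, 15.50); distance from the point to it = 2.25 mm. The point is not inside any of the regions above, so it lies outside the cross-section (2.25 mm from the nearest boundary).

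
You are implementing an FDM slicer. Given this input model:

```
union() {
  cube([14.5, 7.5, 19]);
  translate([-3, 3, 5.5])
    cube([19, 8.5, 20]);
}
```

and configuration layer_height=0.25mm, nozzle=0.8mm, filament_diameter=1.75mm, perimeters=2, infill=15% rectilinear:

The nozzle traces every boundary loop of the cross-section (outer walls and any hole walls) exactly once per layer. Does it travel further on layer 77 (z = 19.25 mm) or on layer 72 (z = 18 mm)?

Layer 77 (z = 19.25): the cube does not reach this height (z outside [0, 19]); the cube at (-3, 3) is present — its section is the full 19×8.5 rectangle (perimeter 55.00 mm); Combining (union): only the 19×8.5 cube at (-3, 3) is present, so the union is just that shape — boundary = 55.00 mm. So its perimeter = 55.00 mm. Layer 72 (z = 18): the cube is present — its section is the full 14.5×7.5 rectangle (perimeter 44.00 mm); the cube at (-3, 3) is present — its section is the full 19×8.5 rectangle (perimeter 55.00 mm); Taking the union: the regions partially overlap (shared area 65.25 mm²), so the edge portions inside another operand are dropped and the merged outline is re-measured after clipping — boundary = 61.00 mm. So its perimeter = 61.00 mm. Layer 72 is larger (61.00 vs 55.00 mm).

layer 72 (z = 18 mm)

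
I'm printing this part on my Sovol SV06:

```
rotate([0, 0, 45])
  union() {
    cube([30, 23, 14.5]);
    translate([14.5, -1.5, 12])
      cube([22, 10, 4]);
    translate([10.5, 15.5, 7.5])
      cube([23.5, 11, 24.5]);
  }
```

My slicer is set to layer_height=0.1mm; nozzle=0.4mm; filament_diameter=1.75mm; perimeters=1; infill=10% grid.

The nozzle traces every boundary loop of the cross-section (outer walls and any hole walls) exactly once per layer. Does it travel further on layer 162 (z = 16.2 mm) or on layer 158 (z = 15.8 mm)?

layer 158 (z = 15.8 mm)

Layer 162 (z = 16.2): the cube does not reach this height (z outside [0, 14.5]); the cube at (14.5, -1.5) is not intersected at this z (z outside [12, 16]); the cube at (10.5, 15.5) is present — its section is the full 23.5×11 rectangle (perimeter 69.00 mm); Merging all regions: only the 23.5×11 cube at (10.5, 15.5) is present, so the union is just that shape — boundary = 69.00 mm; (rotated 45° about Z; rotation is an isometry so areas/perimeters/island counts are preserved). So its perimeter = 69.00 mm. Layer 158 (z = 15.8): the cube does not reach this height (z outside [0, 14.5]); the cube at (14.5, -1.5) (footprint 22×10) is included at this height (perimeter 64.00 mm); the 23.5×11 cube at (10.5, 15.5) contributes its full rectangle (perimeter 69.00 mm); Combining (union): the 2 present regions are separate (no shared area or edge), so areas and boundary lengths simply add and each stays a separate island — boundary = 133.00 mm; (whole slice rotated 45° about Z — lengths, areas and connectivity unchanged). So its perimeter = 133.00 mm. Layer 158 is larger (133.00 vs 69.00 mm).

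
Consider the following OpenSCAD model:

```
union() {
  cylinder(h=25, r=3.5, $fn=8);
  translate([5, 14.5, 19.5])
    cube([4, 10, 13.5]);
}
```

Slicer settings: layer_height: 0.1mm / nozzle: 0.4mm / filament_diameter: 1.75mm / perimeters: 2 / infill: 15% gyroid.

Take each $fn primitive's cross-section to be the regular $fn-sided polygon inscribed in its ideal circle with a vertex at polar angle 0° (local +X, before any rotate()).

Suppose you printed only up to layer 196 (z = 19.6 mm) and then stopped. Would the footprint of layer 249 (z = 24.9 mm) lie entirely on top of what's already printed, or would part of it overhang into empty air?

Compare the two slices. At z = 19.6: the cylinder: section is a regular 8-gon, circumradius r=3.5 (area = (8/2)·3.500²·sin(360°/8) = 34.65 mm²); the cube at (5, 14.5) is present — its section is the full 4×10 rectangle (area 40.00 mm²); Taking the union: the 2 present regions are separate (no shared area or edge), so areas and boundary lengths simply add and each stays a separate island — area = 74.65 mm². At z = 24.9: the r=3.5 cylinder contributes a regular 8-gon of circumradius 3.5 (area = (8/2)·3.500²·sin(360°/8) = 34.65 mm²); the cube at (5, 14.5) is present — its section is the full 4×10 rectangle (area 40.00 mm²); Taking the union: the 2 present regions are separate (no shared area or edge), so areas and boundary lengths simply add and each stays a separate island — area = 74.65 mm². Checking containment: the cross-section at z = 24.9 is a subset of the cross-section at z = 19.6.

entirely on top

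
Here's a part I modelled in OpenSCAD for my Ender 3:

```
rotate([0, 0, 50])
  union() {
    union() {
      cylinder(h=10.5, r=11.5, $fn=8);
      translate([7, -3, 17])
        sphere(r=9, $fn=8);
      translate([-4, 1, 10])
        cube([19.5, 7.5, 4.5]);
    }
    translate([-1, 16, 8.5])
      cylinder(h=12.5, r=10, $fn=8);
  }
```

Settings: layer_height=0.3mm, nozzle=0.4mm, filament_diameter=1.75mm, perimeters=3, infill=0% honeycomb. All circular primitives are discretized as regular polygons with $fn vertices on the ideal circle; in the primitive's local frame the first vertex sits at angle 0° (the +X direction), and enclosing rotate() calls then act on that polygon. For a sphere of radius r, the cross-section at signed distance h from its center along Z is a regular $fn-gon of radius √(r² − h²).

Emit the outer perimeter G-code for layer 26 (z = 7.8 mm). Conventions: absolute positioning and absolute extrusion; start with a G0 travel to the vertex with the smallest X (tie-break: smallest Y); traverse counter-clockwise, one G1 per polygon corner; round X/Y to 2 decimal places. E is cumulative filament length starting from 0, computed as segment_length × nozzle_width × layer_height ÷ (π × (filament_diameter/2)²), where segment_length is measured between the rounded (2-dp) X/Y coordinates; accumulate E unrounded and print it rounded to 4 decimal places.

G0 X-11.46 Y-1.00 Z7.80
G1 X-7.39 Y-8.81 E0.4394
G1 X1.00 Y-11.46 E0.8783
G1 X8.81 Y-7.39 E1.3177
G1 X11.46 Y1.00 E1.7567
G1 X7.39 Y8.81 E2.1961
G1 X-1.00 Y11.46 E2.6350
G1 X-8.81 Y7.39 E3.0744
G1 X-11.46 Y-1.00 E3.5134

At z = 7.8 mm: the r=11.5 cylinder gives a regular 8-gon of circumradius 11.5 (constant along its height); the sphere at (7, -3) is not intersected at this z (|z−center|=9.200 > r=9); the cube at (-4, 1) does not reach this height (z outside [10, 14.5]); Combining (union): only the r=11.5 cylinder is present, so the union is just that shape — 1 connected region; the cylinder at (-1, 16) is not intersected at this z (z outside [8.5, 21]); Taking the union: only that combined region is present, so the union is just that shape — 1 connected region; (whole slice rotated 50° about Z — lengths, areas and connectivity unchanged). The outline is a single polygon with 8 vertices. Extrusion per mm of travel: 0.4 × 0.3 / (π × 0.875²) = 0.049890. Accumulating E over each segment gives final E = 3.5134.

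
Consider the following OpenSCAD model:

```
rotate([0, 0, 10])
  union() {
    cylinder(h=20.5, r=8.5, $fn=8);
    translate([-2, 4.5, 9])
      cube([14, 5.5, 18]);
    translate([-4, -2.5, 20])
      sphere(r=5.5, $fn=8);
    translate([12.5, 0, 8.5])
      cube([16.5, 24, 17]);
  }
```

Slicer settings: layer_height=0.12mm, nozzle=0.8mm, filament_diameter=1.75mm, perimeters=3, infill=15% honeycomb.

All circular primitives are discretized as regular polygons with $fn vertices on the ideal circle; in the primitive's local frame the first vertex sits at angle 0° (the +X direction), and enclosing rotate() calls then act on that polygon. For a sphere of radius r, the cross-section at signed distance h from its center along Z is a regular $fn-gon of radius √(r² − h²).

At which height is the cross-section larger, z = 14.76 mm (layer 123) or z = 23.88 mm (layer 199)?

Layer 123 (z = 14.76): the r=8.5 cylinder contributes a regular 8-gon of circumradius 8.5 (area = (8/2)·8.500²·sin(360°/8) = 204.35 mm²); the cube at (-2, 4.5) (footprint 14×5.5) is included at this height (area 77.00 mm²); the r=5.5 sphere at (-4, -2.5) contributes a regular 8-gon of circumradius √(5.5²−5.24²) = 1.671 (area = (8/2)·1.671²·sin(360°/8) = 7.90 mm²); the 16.5×24 cube at (12.5, 0) contributes its full rectangle (area 396.00 mm²); Merging all regions: the regions partially overlap — summed areas 685.25 mm² minus the doubly-counted overlap 32.10 mm² gives 653.15 mm² — area = 653.15 mm²; (rotated 10° about Z; rotation is an isometry so areas/perimeters/island counts are preserved). So its area = 653.15 mm². Layer 199 (z = 23.88): the cylinder is absent (z outside [0, 20.5]); the cube at (-2, 4.5) (footprint 14×5.5) is included at this height (area 77.00 mm²); the r=5.5 sphere at (-4, -2.5) slices to a regular 8-gon of circumradius 3.898 (√(r²−h²) with h=3.88 from center) (area = (8/2)·3.898²·sin(360°/8) = 42.98 mm²); the cube at (12.5, 0) (footprint 16.5×24) is included at this height (area 396.00 mm²); Taking the union: the 3 present regions are separate (no shared area or edge), so areas and boundary lengths simply add and each stays a separate island — area = 515.98 mm²; (rotated 10° about Z; rotation is an isometry so areas/perimeters/island counts are preserved). So its area = 515.98 mm². Layer 123 is larger (653.15 vs 515.98 mm²).

layer 123 (z = 14.76 mm)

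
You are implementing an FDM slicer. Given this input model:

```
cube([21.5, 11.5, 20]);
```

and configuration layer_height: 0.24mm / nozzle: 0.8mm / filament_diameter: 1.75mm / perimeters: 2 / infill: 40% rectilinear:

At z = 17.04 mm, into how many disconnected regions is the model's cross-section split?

At z = 17.04 mm: the cube (footprint 21.5×11.5) is included at this height. The result has 1 disconnected region.

1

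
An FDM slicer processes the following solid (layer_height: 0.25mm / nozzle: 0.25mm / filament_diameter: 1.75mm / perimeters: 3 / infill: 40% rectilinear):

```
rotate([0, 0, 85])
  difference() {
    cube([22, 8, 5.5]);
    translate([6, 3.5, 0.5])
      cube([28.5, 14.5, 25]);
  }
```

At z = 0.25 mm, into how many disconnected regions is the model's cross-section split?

1

At z = 0.25 mm: the 22×8 cube contributes its full rectangle; the cube at (6, 3.5) is not intersected at this z (z outside [0.5, 25.5]); Taking the first minus the rest: none of the subtracted shapes is present at this height, so the 22×8 cube is unchanged — 1 connected region; (whole slice rotated 85° about Z — lengths, areas and connectivity unchanged). The result has 1 disconnected region.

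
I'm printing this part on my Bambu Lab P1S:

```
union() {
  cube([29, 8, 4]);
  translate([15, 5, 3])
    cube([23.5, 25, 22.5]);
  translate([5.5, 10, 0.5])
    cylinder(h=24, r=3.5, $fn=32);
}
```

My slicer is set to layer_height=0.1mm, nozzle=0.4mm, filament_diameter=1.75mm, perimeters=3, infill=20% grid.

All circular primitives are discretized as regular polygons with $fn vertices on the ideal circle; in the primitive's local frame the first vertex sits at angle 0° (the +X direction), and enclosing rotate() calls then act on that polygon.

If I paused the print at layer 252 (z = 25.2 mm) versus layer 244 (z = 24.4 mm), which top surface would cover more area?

layer 244 (z = 24.4 mm)

Layer 252 (z = 25.2): the cube is absent (z outside [0, 4]); the 23.5×25 cube at (15, 5) contributes its full rectangle (area 587.50 mm²); the cylinder at (5.5, 10) is absent (z outside [0.5, 24.5]); Taking the union: only the 23.5×25 cube at (15, 5) is present, so the union is just that shape — area = 587.50 mm². So its area = 587.50 mm². Layer 244 (z = 24.4): the cube does not reach this height (z outside [0, 4]); the cube at (15, 5) (footprint 23.5×25) is included at this height (area 587.50 mm²); the r=3.5 cylinder at (5.5, 10) gives a regular 32-gon of circumradius 3.5 (constant along its height) (area = (32/2)·3.500²·sin(360°/32) = 38.24 mm²); Taking the union: the 2 present regions are separate (no shared area or edge), so areas and boundary lengths simply add and each stays a separate island — area = 625.74 mm². So its area = 625.74 mm². Layer 244 is larger (625.74 vs 587.50 mm²).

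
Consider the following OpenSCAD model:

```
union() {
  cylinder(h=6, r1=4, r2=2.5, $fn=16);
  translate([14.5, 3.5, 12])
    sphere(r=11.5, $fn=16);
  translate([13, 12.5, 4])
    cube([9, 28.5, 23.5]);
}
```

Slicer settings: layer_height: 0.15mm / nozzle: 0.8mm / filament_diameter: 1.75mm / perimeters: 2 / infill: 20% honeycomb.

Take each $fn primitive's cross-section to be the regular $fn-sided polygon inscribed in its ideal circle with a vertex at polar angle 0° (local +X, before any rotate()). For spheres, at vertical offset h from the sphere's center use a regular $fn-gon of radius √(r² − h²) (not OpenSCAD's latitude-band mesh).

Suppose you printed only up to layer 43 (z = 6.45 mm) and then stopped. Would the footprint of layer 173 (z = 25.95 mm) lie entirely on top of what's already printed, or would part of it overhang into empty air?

Compare the two slices. At z = 6.45: the cone does not reach this height (z outside [0, 6]); the r=11.5 sphere at (14.5, 3.5) contributes a regular 16-gon of circumradius √(11.5²−5.55²) = 10.072 (area = (16/2)·10.072²·sin(360°/16) = 310.58 mm²); the cube at (13, 12.5) is present — its section is the full 9×28.5 rectangle (area 256.50 mm²); Taking the union: the regions partially overlap — summed areas 567.08 mm² minus the doubly-counted overlap 4.11 mm² gives 562.97 mm² — area = 562.97 mm². At z = 25.95: the cone is not intersected at this z (z outside [0, 6]); the sphere at (14.5, 3.5) is not intersected at this z (|z−center|=13.950 > r=11.5); the cube at (13, 12.5) is present — its section is the full 9×28.5 rectangle (area 256.50 mm²); Merging all regions: only the 9×28.5 cube at (13, 12.5) is present, so the union is just that shape — area = 256.50 mm². Checking containment: the cross-section at z = 25.95 is a subset of the cross-section at z = 6.45.

entirely on top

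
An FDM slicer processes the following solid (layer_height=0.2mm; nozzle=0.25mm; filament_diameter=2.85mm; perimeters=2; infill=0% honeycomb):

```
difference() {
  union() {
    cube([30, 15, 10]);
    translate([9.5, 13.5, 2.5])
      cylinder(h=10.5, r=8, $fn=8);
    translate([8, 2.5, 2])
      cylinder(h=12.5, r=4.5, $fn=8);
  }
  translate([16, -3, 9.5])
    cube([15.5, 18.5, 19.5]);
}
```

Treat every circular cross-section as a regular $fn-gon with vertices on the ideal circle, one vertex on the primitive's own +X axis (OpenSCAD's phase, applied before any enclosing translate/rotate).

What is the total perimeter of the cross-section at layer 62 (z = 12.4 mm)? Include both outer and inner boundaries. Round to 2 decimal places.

68.91 mm

At z = 12.4 mm: the cube is not intersected at this z (z outside [0, 10]); the cylinder at (9.5, 13.5): section is a regular 8-gon, circumradius r=8 (perimeter = 2·8·8.000·sin(180°/8) = 48.98 mm); the cylinder at (8, 2.5): section is a regular 8-gon, circumradius r=4.5 (perimeter = 2·8·4.500·sin(180°/8) = 27.55 mm); Taking the union: the regions partially overlap (shared area 2.25 mm²), so the edge portions inside another operand are dropped and the merged outline is re-measured after clipping — boundary = 68.70 mm; the cube at (16, -3) (footprint 15.5×18.5) is included at this height (perimeter 68.00 mm); Taking the first minus the rest: starting from that combined region, the 15.5×18.5 cube at (16, -3) partially overlaps it — only the 4.89 mm² overlap (of its 286.75 mm²) is removed, clipping the outline — boundary = 68.91 mm. Overall, the cross-section is a single solid region. Total boundary length (outer) = 68.91 mm.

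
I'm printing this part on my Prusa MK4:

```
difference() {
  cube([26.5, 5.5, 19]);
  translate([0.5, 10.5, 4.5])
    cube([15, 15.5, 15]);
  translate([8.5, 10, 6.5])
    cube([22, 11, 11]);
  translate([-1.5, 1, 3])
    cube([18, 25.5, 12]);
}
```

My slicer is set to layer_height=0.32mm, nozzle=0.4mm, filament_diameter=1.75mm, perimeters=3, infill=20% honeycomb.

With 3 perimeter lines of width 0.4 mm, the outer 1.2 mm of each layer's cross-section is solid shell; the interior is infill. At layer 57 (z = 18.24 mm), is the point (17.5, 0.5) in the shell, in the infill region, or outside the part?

shell

At z = 18.24 mm: the cube (footprint 26.5×5.5) is included at this height; the cube at (0.5, 10.5) (footprint 15×15.5) is included at this height; the cube at (8.5, 10) does not reach this height (z outside [6.5, 17.5]); the cube at (-1.5, 1) is absent (z outside [3, 15]); After the difference (first − rest): starting from the 26.5×5.5 cube, the 15×15.5 cube at (0.5, 10.5) misses the remaining region (no effect) — 1 connected region. Overall, the cross-section is a single solid region. The nearest boundary edge runs (26.50, 0.00)→(0.00, 0.00); distance from the point to it = 0.50 mm. The point is inside the cross-section, 0.50 mm from the nearest boundary — within the 1.2 mm shell band (3 × 0.4).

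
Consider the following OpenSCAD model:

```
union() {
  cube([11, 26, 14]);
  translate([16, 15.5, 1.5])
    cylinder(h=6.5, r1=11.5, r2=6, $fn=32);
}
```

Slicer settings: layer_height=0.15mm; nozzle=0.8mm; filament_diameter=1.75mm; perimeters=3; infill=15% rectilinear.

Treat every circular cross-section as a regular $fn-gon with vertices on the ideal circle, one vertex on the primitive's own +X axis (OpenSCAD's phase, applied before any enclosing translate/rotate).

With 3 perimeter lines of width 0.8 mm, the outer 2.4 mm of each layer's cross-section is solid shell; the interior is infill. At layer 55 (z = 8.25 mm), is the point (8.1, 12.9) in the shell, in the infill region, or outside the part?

At z = 8.25 mm: the cube (footprint 11×26) is included at this height; the cone at (16, 15.5) is not intersected at this z (z outside [1.5, 8]); Merging all regions: only the 11×26 cube is present, so the union is just that shape — 1 connected region. Overall, the cross-section is a single solid region. The nearest boundary edge runs (11.00, 0.00)→(11.00, 26.00); distance from the point to it = 2.90 mm. The point is inside the cross-section and 2.90 mm from the nearest boundary — more than the 2.4 mm shell width (3 × 0.8), so it's in the infill interior.

infill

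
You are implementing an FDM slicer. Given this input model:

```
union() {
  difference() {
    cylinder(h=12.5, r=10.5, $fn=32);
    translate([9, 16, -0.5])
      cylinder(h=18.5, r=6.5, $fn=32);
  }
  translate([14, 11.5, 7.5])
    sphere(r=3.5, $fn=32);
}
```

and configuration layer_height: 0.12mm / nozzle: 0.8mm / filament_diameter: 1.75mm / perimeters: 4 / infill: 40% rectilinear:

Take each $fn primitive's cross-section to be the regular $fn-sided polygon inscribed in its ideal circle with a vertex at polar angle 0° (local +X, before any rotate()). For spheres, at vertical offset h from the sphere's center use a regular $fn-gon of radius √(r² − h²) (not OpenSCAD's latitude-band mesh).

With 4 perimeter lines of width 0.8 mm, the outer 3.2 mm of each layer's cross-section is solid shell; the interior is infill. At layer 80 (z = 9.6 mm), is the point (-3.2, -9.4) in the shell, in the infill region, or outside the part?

At z = 9.6 mm: the r=10.5 cylinder contributes a regular 32-gon of circumradius 10.5; the r=6.5 cylinder at (9, 16) contributes a regular 32-gon of circumradius 6.5; Subtracting the remaining from the first: starting from the r=10.5 cylinder, the r=6.5 cylinder at (9, 16) misses the remaining region (no effect) — 1 connected region; the r=3.5 sphere at (14, 11.5) slices to a regular 32-gon of circumradius 2.800 (√(r²−h²) with h=2.1 from center); Merging all regions: the 2 present regions are separate (no shared area or edge), so areas and boundary lengths simply add and each stays a separate island — 2 connected regions. Overall, the cross-section has 2 separate islands. The nearest boundary edge runs (-2.05, -10.30)→(-4.02, -9.70); distance from the point to it = 0.53 mm. (Shell/infill is judged within the island containing the point — the largest one.) The point is inside the cross-section, 0.53 mm from the nearest boundary — within the 3.2 mm shell band (4 × 0.8).

shell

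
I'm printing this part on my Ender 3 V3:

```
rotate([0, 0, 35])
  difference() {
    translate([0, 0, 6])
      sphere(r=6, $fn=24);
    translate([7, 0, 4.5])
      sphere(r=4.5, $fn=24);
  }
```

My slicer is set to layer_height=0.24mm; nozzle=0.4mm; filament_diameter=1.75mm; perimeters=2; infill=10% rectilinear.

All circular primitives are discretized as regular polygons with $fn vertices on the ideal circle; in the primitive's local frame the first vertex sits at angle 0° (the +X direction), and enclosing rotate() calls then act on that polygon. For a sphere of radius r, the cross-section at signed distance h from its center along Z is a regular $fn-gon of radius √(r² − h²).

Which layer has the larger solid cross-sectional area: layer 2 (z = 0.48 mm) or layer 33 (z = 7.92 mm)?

layer 33 (z = 7.92 mm)

Layer 2 (z = 0.48): the r=6 sphere slices to a regular 24-gon of circumradius 2.352 (√(r²−h²) with h=5.52 from center) (area = (24/2)·2.352²·sin(360°/24) = 17.17 mm²); the r=4.5 sphere at (7, 0) contributes a regular 24-gon of circumradius √(4.5²−4.02²) = 2.022 (area = (24/2)·2.022²·sin(360°/24) = 12.70 mm²); Taking the first minus the rest: starting from the r=6 sphere (17.17 mm²), the r=4.5 sphere at (7, 0) misses the remaining region (no effect) — area = 17.17 mm²; (whole slice rotated 35° about Z — lengths, areas and connectivity unchanged). So its area = 17.17 mm². Layer 33 (z = 7.92): the r=6 sphere contributes a regular 24-gon of circumradius √(6²−1.92²) = 5.685 (area = (24/2)·5.685²·sin(360°/24) = 100.36 mm²); the sphere at (7, 0): section is a regular 24-gon, circumradius = √(r²−h²) = √(4.5²−3.42²) = 2.925 (area = (24/2)·2.925²·sin(360°/24) = 26.57 mm²); Subtracting the remaining from the first: starting from the r=6 sphere (100.36 mm²), the r=4.5 sphere at (7, 0) partially overlaps it — only the 4.87 mm² overlap (of its 26.57 mm²) is removed, clipping the outline — area = 95.49 mm²; (whole slice rotated 35° about Z — lengths, areas and connectivity unchanged). So its area = 95.49 mm². Layer 33 is larger (95.49 vs 17.17 mm²).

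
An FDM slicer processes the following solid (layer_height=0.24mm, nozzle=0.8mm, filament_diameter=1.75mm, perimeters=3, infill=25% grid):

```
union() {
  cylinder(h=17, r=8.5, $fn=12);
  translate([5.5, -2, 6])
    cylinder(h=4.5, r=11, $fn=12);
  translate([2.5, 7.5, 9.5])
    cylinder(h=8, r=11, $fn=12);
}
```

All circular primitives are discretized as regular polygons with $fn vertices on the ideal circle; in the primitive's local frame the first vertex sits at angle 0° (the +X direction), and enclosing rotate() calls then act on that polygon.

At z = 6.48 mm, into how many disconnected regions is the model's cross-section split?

At z = 6.48 mm: the cylinder: section is a regular 12-gon, circumradius r=8.5; the cylinder at (5.5, -2): section is a regular 12-gon, circumradius r=11; the cylinder at (2.5, 7.5) does not reach this height (z outside [9.5, 17.5]); Merging all regions: the regions partially overlap (shared area 169.84 mm²), so overlapping operands fuse into one piece — 1 connected region. The result has 1 disconnected region.

1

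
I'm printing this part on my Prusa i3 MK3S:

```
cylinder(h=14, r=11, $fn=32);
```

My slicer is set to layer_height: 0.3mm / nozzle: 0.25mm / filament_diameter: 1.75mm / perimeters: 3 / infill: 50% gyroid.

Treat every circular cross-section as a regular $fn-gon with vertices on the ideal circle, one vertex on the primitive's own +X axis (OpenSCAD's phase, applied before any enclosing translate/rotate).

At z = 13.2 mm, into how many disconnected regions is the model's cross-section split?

1

At z = 13.2 mm: the r=11 cylinder contributes a regular 32-gon of circumradius 11. The result has 1 disconnected region.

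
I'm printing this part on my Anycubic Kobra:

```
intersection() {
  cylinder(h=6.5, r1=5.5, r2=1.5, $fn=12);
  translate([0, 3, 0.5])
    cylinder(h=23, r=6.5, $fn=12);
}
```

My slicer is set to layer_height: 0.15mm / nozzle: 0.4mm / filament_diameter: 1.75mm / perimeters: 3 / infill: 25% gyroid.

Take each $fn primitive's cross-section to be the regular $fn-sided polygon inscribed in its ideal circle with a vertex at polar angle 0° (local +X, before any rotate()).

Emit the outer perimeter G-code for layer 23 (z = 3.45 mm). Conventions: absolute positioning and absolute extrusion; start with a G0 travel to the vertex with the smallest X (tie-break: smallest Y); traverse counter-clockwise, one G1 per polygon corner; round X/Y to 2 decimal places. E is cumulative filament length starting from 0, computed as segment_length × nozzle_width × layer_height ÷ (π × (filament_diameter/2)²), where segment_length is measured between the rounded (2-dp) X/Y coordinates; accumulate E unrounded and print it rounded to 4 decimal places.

G0 X-3.38 Y0.00 Z3.45
G1 X-2.92 Y-1.69 E0.0437
G1 X-1.69 Y-2.92 E0.0871
G1 X0.00 Y-3.38 E0.1308
G1 X1.69 Y-2.92 E0.1745
G1 X2.92 Y-1.69 E0.2179
G1 X3.38 Y0.00 E0.2615
G1 X2.92 Y1.69 E0.3052
G1 X1.69 Y2.92 E0.3486
G1 X0.00 Y3.38 E0.3923
G1 X-1.69 Y2.92 E0.4360
G1 X-2.92 Y1.69 E0.4794
G1 X-3.38 Y0.00 E0.5231

At z = 3.45 mm: the cone contributes a regular 12-gon of circumradius 3.377 (interpolated between r1=5.5 and r2=1.5 at t=0.531); the cylinder at (0, 3): section is a regular 12-gon, circumradius r=6.5; After intersecting: the cone lies inside the r=6.5 cylinder at (0, 3), so it is kept whole — 1 connected region. The outline is a single polygon with 12 vertices. Extrusion per mm of travel: 0.4 × 0.15 / (π × 0.875²) = 0.024945. Accumulating E over each segment gives final E = 0.5231.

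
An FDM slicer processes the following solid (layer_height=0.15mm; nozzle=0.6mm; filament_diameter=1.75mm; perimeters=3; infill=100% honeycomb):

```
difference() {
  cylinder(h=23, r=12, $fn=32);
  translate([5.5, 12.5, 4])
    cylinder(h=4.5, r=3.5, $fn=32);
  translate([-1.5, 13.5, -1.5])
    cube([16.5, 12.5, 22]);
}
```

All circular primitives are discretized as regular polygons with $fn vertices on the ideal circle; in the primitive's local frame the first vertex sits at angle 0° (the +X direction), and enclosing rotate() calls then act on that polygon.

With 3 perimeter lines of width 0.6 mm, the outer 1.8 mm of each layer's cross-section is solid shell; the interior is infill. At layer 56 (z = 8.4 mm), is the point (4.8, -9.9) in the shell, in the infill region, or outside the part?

At z = 8.4 mm: the r=12 cylinder contributes a regular 32-gon of circumradius 12; the r=3.5 cylinder at (5.5, 12.5) gives a regular 32-gon of circumradius 3.5 (constant along its height); the 16.5×12.5 cube at (-1.5, 13.5) contributes its full rectangle; After the difference (first − rest): starting from the r=12 cylinder, the r=3.5 cylinder at (5.5, 12.5) partially overlaps it — only the 7.07 mm² overlap (of its 38.24 mm²) is removed, clipping the outline; the 16.5×12.5 cube at (-1.5, 13.5) misses the remaining region (no effect) — 1 connected region. Overall, the cross-section is a single solid region. The nearest boundary edge runs (6.67, -9.98)→(4.59, -11.09); distance from the point to it = 0.95 mm. The point is inside the cross-section, 0.95 mm from the nearest boundary — within the 1.8 mm shell band (3 × 0.6).

shell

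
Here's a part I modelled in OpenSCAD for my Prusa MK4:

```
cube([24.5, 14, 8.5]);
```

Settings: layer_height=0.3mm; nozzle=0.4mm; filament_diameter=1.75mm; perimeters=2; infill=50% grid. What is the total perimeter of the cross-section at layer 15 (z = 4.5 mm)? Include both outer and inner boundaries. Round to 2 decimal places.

At z = 4.5 mm: the 24.5×14 cube contributes its full rectangle (perimeter 77.00 mm). Overall, the cross-section is a single solid region. Total boundary length (outer) = 77.00 mm.

77.00 mm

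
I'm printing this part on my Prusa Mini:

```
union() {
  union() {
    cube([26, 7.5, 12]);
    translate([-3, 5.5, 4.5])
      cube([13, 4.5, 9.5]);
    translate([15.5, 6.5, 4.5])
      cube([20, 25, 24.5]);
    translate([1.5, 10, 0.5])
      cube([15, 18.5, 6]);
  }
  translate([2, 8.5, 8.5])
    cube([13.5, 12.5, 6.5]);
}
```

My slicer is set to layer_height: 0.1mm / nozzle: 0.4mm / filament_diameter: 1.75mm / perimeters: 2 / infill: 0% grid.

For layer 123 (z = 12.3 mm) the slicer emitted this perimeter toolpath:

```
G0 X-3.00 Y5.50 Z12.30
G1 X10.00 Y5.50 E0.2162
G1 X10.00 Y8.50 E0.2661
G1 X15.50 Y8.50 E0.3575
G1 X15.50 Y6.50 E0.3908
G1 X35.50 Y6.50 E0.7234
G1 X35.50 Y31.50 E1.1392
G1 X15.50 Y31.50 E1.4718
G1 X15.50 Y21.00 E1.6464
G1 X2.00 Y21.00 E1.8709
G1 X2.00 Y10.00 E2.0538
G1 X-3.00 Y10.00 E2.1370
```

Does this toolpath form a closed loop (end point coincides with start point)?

Start point (G0): (-3.00, 5.50). End point (last G1): the path does not return to the start — open.

no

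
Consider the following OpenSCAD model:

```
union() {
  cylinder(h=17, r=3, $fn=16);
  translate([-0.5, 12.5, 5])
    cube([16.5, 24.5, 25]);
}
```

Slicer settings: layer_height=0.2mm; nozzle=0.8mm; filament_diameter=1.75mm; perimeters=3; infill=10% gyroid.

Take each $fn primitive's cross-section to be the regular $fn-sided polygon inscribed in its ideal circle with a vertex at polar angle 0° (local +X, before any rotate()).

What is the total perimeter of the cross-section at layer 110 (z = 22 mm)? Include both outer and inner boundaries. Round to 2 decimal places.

At z = 22 mm: the cylinder is absent (z outside [0, 17]); the 16.5×24.5 cube at (-0.5, 12.5) contributes its full rectangle (perimeter 82.00 mm); Merging all regions: only the 16.5×24.5 cube at (-0.5, 12.5) is present, so the union is just that shape — boundary = 82.00 mm. Overall, the cross-section is a single solid region. Total boundary length (outer) = 82.00 mm.

82.00 mm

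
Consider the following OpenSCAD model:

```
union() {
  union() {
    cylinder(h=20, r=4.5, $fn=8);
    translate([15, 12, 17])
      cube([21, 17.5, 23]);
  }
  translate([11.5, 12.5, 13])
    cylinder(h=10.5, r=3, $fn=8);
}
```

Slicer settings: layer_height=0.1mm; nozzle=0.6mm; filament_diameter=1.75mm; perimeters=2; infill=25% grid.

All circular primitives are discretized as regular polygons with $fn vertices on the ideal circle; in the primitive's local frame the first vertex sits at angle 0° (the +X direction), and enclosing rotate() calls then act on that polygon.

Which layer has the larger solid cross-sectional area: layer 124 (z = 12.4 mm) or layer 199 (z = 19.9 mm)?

Layer 124 (z = 12.4): the cylinder: section is a regular 8-gon, circumradius r=4.5 (area = (8/2)·4.500²·sin(360°/8) = 57.28 mm²); the cube at (15, 12) does not reach this height (z outside [17, 40]); Taking the union: only the r=4.5 cylinder is present, so the union is just that shape — area = 57.28 mm²; the cylinder at (11.5, 12.5) is absent (z outside [13, 23.5]); Taking the union: only that combined region is present, so the union is just that shape — area = 57.28 mm². So its area = 57.28 mm². Layer 199 (z = 19.9): the r=4.5 cylinder gives a regular 8-gon of circumradius 4.5 (constant along its height) (area = (8/2)·4.500²·sin(360°/8) = 57.28 mm²); the cube at (15, 12) is present — its section is the full 21×17.5 rectangle (area 367.50 mm²); Combining (union): the 2 present regions are separate (no shared area or edge), so areas and boundary lengths simply add and each stays a separate island — area = 424.78 mm²; the r=3 cylinder at (11.5, 12.5) contributes a regular 8-gon of circumradius 3 (area = (8/2)·3.000²·sin(360°/8) = 25.46 mm²); Taking the union: the 2 present regions are separate (no shared area or edge), so areas and boundary lengths simply add and each stays a separate island — area = 450.23 mm². So its area = 450.23 mm². Layer 199 is larger (450.23 vs 57.28 mm²).

layer 199 (z = 19.9 mm)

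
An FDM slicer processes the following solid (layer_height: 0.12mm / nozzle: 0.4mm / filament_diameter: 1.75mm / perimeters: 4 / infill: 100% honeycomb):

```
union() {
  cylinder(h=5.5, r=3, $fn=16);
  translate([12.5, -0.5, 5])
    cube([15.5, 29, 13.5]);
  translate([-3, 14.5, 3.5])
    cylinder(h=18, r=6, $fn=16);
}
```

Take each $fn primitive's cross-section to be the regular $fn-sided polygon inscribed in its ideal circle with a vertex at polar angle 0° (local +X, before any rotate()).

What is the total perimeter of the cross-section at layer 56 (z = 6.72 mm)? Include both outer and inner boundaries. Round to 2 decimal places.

At z = 6.72 mm: the cylinder does not reach this height (z outside [0, 5.5]); the 15.5×29 cube at (12.5, -0.5) contributes its full rectangle (perimeter 89.00 mm); the r=6 cylinder at (-3, 14.5) gives a regular 16-gon of circumradius 6 (constant along its height) (perimeter = 2·16·6.000·sin(180°/16) = 37.46 mm); Taking the union: the 2 present regions are separate (no shared area or edge), so areas and boundary lengths simply add and each stays a separate island — boundary = 126.46 mm. Overall, the cross-section has 2 separate islands. Total boundary length (outer) = 126.46 mm.

126.46 mm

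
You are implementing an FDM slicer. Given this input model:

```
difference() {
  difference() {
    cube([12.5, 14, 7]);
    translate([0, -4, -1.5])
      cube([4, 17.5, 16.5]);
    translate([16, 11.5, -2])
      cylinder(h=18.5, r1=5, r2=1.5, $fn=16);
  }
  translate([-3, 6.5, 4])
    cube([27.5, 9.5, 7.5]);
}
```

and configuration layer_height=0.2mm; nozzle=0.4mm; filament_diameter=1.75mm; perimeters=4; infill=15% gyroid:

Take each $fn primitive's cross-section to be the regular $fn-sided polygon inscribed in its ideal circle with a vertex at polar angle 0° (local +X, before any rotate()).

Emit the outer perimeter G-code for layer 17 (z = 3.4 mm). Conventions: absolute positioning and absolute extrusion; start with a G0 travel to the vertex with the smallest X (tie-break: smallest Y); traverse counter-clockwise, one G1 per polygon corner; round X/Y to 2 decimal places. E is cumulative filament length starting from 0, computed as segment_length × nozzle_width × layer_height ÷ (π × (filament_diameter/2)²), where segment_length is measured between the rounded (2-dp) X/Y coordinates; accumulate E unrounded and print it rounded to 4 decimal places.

At z = 3.4 mm: the 12.5×14 cube contributes its full rectangle; the cube at (0, -4) is present — its section is the full 4×17.5 rectangle; the cone at (16, 11.5) (r1=5→r2=1.5) has section circumradius 3.978 here — a regular 16-gon; After the difference (first − rest): starting from the 12.5×14 cube, the 4×17.5 cube at (0, -4) partially overlaps it — only the 54.00 mm² overlap (of its 70.00 mm²) is removed, clipping the outline; the cone at (16, 11.5) partially overlaps it — only the 1.04 mm² overlap (of its 48.46 mm²) is removed, clipping the outline — 1 connected region; the cube at (-3, 6.5) does not reach this height (z outside [4, 11.5]); Taking the first minus the rest: none of the subtracted shapes is present at this height, so that combined region is unchanged — 1 connected region. The outline is a single polygon with 11 vertices. Extrusion per mm of travel: 0.4 × 0.2 / (π × 0.875²) = 0.033260. Accumulating E over each segment gives final E = 1.7684.

G0 X0.00 Y13.50 Z3.40
G1 X4.00 Y13.50 E0.1330
G1 X4.00 Y0.00 E0.5821
G1 X12.50 Y0.00 E0.8648
G1 X12.50 Y9.71 E1.1877
G1 X12.32 Y9.98 E1.1985
G1 X12.02 Y11.50 E1.2500
G1 X12.32 Y13.02 E1.3016
G1 X12.50 Y13.29 E1.3124
G1 X12.50 Y14.00 E1.3360
G1 X0.00 Y14.00 E1.7517
G1 X0.00 Y13.50 E1.7684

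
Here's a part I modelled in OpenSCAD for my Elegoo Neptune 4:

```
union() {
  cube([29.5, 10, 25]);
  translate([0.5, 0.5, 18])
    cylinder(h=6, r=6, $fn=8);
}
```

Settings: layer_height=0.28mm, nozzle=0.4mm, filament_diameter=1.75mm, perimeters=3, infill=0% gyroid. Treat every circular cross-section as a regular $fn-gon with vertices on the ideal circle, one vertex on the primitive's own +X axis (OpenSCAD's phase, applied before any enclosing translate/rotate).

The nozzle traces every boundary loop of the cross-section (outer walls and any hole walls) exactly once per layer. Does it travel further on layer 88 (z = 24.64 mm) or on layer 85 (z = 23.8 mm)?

Layer 88 (z = 24.64): the 29.5×10 cube contributes its full rectangle (perimeter 79.00 mm); the cylinder at (0.5, 0.5) does not reach this height (z outside [18, 24]); Combining (union): only the 29.5×10 cube is present, so the union is just that shape — boundary = 79.00 mm. So its perimeter = 79.00 mm. Layer 85 (z = 23.8): the cube is present — its section is the full 29.5×10 rectangle (perimeter 79.00 mm); the r=6 cylinder at (0.5, 0.5) contributes a regular 8-gon of circumradius 6 (perimeter = 2·8·6.000·sin(180°/8) = 36.74 mm); Taking the union: the regions partially overlap (shared area 31.60 mm²), so the edge portions inside another operand are dropped and the merged outline is re-measured after clipping — boundary = 92.89 mm. So its perimeter = 92.89 mm. Layer 85 is larger (92.89 vs 79.00 mm).

layer 85 (z = 23.8 mm)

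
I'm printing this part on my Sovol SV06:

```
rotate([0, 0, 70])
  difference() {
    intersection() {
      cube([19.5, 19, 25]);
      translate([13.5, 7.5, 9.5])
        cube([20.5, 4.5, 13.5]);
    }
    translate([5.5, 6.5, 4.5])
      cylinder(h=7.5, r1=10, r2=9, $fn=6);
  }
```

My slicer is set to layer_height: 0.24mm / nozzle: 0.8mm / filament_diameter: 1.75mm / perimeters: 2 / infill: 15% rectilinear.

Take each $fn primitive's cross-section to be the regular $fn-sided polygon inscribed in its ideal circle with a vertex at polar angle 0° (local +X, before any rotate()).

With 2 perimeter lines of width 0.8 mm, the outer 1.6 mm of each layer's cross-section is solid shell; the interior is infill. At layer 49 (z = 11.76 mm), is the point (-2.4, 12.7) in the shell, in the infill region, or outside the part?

outside

At z = 11.76 mm: the cube is present — its section is the full 19.5×19 rectangle; the cube at (13.5, 7.5) is present — its section is the full 20.5×4.5 rectangle; Keeping only the common overlap: the 20.5×4.5 cube at (13.5, 7.5) partially overlaps the 19.5×19 cube; clipping to the common part keeps 27.00 mm² — 1 connected region; the cone at (5.5, 6.5) (r1=10→r2=9) has section circumradius 9.032 here — a regular 6-gon; Subtracting the remaining from the first: starting from that combined region, the cone at (5.5, 6.5) partially overlaps it — only the 0.18 mm² overlap (of its 211.94 mm²) is removed, clipping the outline — 1 connected region; (rotated 70° about Z; rotation is an isometry so areas/perimeters/island counts are preserved). Overall, the cross-section is a single solid region. Undo the 70° rotation: the query point maps to (11.113, 6.599) in the un-rotated model frame. The nearest boundary edge runs (13.95, 7.50)→(13.50, 8.29); distance from the point to it = 2.91 mm. The point is not inside any of the regions above, so it lies outside the cross-section (2.91 mm from the nearest boundary).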